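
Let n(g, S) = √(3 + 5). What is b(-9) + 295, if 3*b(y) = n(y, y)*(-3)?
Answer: 295 - 2*√2 ≈ 292.17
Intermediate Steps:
n(g, S) = 2*√2 (n(g, S) = √8 = 2*√2)
b(y) = -2*√2 (b(y) = ((2*√2)*(-3))/3 = (-6*√2)/3 = -2*√2)
b(-9) + 295 = -2*√2 + 295 = 295 - 2*√2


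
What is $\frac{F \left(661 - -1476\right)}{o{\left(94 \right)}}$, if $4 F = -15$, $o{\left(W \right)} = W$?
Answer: $- \frac{32055}{376} \approx -85.253$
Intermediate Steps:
$F = - \frac{15}{4}$ ($F = \frac{1}{4} \left(-15\right) = - \frac{15}{4} \approx -3.75$)
$\frac{F \left(661 - -1476\right)}{o{\left(94 \right)}} = \frac{\left(- \frac{15}{4}\right) \left(661 - -1476\right)}{94} = - \frac{15 \left(661 + 1476\right)}{4} \cdot \frac{1}{94} = \left(- \frac{15}{4}\right) 2137 \cdot \frac{1}{94} = \left(- \frac{32055}{4}\right) \frac{1}{94} = - \frac{32055}{376}$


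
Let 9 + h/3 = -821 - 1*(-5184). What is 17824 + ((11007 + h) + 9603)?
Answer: 51496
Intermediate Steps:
h = 13062 (h = -27 + 3*(-821 - 1*(-5184)) = -27 + 3*(-821 + 5184) = -27 + 3*4363 = -27 + 13089 = 13062)
17824 + ((11007 + h) + 9603) = 17824 + ((11007 + 13062) + 9603) = 17824 + (24069 + 9603) = 17824 + 33672 = 51496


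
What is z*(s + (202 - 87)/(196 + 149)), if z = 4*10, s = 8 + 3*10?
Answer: 4600/3 ≈ 1533.3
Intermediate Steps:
s = 38 (s = 8 + 30 = 38)
z = 40
z*(s + (202 - 87)/(196 + 149)) = 40*(38 + (202 - 87)/(196 + 149)) = 40*(38 + 115/345) = 40*(38 + 115*(1/345)) = 40*(38 + ⅓) = 40*(115/3) = 4600/3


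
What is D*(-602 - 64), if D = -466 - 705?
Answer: 779886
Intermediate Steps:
D = -1171
D*(-602 - 64) = -1171*(-602 - 64) = -1171*(-666) = 779886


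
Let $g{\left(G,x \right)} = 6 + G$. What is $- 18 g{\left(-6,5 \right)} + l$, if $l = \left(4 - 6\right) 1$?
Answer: $-2$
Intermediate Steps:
$l = -2$ ($l = \left(-2\right) 1 = -2$)
$- 18 g{\left(-6,5 \right)} + l = - 18 \left(6 - 6\right) - 2 = \left(-18\right) 0 - 2 = 0 - 2 = -2$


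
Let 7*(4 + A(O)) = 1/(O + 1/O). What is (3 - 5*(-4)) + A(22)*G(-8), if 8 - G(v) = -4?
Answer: -84611/3395 ≈ -24.922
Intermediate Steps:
G(v) = 12 (G(v) = 8 - 1*(-4) = 8 + 4 = 12)
A(O) = -4 + 1/(7*(O + 1/O))
(3 - 5*(-4)) + A(22)*G(-8) = (3 - 5*(-4)) + ((-28 + 22 - 28*22²)/(7*(1 + 22²)))*12 = (3 + 20) + ((-28 + 22 - 28*484)/(7*(1 + 484)))*12 = 23 + ((⅐)*(-28 + 22 - 13552)/485)*12 = 23 + ((⅐)*(1/485)*(-13558))*12 = 23 - 13558/3395*12 = 23 - 162696/3395 = -84611/3395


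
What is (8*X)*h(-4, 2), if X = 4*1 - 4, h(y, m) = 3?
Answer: 0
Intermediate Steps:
X = 0 (X = 4 - 4 = 0)
(8*X)*h(-4, 2) = (8*0)*3 = 0*3 = 0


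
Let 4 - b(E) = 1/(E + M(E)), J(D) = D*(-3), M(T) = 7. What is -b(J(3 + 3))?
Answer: -45/11 ≈ -4.0909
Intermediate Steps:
J(D) = -3*D
b(E) = 4 - 1/(7 + E) (b(E) = 4 - 1/(E + 7) = 4 - 1/(7 + E))
-b(J(3 + 3)) = -(27 + 4*(-3*(3 + 3)))/(7 - 3*(3 + 3)) = -(27 + 4*(-3*6))/(7 - 3*6) = -(27 + 4*(-18))/(7 - 18) = -(27 - 72)/(-11) = -(-1)*(-45)/11 = -1*45/11 = -45/11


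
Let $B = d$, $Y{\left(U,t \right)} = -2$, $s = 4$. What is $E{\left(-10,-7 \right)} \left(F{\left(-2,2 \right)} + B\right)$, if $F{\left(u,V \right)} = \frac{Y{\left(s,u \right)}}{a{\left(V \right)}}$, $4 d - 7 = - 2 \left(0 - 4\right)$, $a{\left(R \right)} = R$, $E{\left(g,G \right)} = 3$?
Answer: $\frac{33}{4} \approx 8.25$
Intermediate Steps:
$d = \frac{15}{4}$ ($d = \frac{7}{4} + \frac{\left(-2\right) \left(0 - 4\right)}{4} = \frac{7}{4} + \frac{\left(-2\right) \left(-4\right)}{4} = \frac{7}{4} + \frac{1}{4} \cdot 8 = \frac{7}{4} + 2 = \frac{15}{4} \approx 3.75$)
$F{\left(u,V \right)} = - \frac{2}{V}$
$B = \frac{15}{4} \approx 3.75$
$E{\left(-10,-7 \right)} \left(F{\left(-2,2 \right)} + B\right) = 3 \left(- \frac{2}{2} + \frac{15}{4}\right) = 3 \left(\left(-2\right) \frac{1}{2} + \frac{15}{4}\right) = 3 \left(-1 + \frac{15}{4}\right) = 3 \cdot \frac{11}{4} = \frac{33}{4}$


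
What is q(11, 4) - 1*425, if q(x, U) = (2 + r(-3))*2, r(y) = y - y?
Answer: -421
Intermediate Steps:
r(y) = 0
q(x, U) = 4 (q(x, U) = (2 + 0)*2 = 2*2 = 4)
q(11, 4) - 1*425 = 4 - 1*425 = 4 - 425 = -421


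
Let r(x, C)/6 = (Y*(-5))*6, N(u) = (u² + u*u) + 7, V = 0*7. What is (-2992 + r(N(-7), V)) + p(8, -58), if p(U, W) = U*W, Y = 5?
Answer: -4356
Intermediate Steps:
V = 0
N(u) = 7 + 2*u² (N(u) = (u² + u²) + 7 = 2*u² + 7 = 7 + 2*u²)
r(x, C) = -900 (r(x, C) = 6*((5*(-5))*6) = 6*(-25*6) = 6*(-150) = -900)
(-2992 + r(N(-7), V)) + p(8, -58) = (-2992 - 900) + 8*(-58) = -3892 - 464 = -4356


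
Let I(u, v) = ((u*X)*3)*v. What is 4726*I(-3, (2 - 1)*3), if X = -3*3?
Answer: 1148418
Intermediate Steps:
X = -9
I(u, v) = -27*u*v (I(u, v) = ((u*(-9))*3)*v = (-9*u*3)*v = (-27*u)*v = -27*u*v)
4726*I(-3, (2 - 1)*3) = 4726*(-27*(-3)*(2 - 1)*3) = 4726*(-27*(-3)*1*3) = 4726*(-27*(-3)*3) = 4726*243 = 1148418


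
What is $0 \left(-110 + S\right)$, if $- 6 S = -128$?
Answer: $0$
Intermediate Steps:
$S = \frac{64}{3}$ ($S = \left(- \frac{1}{6}\right) \left(-128\right) = \frac{64}{3} \approx 21.333$)
$0 \left(-110 + S\right) = 0 \left(-110 + \frac{64}{3}\right) = 0 \left(- \frac{266}{3}\right) = 0$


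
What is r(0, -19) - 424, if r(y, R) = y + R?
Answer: -443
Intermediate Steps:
r(y, R) = R + y
r(0, -19) - 424 = (-19 + 0) - 424 = -19 - 424 = -443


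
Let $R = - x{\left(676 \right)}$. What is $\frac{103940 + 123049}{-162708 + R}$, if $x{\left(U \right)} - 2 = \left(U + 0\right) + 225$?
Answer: $- \frac{3603}{2597} \approx -1.3874$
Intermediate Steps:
$x{\left(U \right)} = 227 + U$ ($x{\left(U \right)} = 2 + \left(\left(U + 0\right) + 225\right) = 2 + \left(U + 225\right) = 2 + \left(225 + U\right) = 227 + U$)
$R = -903$ ($R = - (227 + 676) = \left(-1\right) 903 = -903$)
$\frac{103940 + 123049}{-162708 + R} = \frac{103940 + 123049}{-162708 - 903} = \frac{226989}{-163611} = 226989 \left(- \frac{1}{163611}\right) = - \frac{3603}{2597}$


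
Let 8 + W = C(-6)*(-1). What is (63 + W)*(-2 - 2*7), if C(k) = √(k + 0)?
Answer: -880 + 16*I*√6 ≈ -880.0 + 39.192*I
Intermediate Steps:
C(k) = √k
W = -8 - I*√6 (W = -8 + √(-6)*(-1) = -8 + (I*√6)*(-1) = -8 - I*√6 ≈ -8.0 - 2.4495*I)
(63 + W)*(-2 - 2*7) = (63 + (-8 - I*√6))*(-2 - 2*7) = (55 - I*√6)*(-2 - 14) = (55 - I*√6)*(-16) = -880 + 16*I*√6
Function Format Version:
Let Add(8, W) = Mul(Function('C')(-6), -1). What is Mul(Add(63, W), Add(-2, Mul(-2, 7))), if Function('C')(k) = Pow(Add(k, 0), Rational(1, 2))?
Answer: Add(-880, Mul(16, I, Pow(6, Rational(1, 2)))) ≈ Add(-880.00, Mul(39.192, I))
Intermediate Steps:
Function('C')(k) = Pow(k, Rational(1, 2))
W = Add(-8, Mul(-1, I, Pow(6, Rational(1, 2)))) (W = Add(-8, Mul(Pow(-6, Rational(1, 2)), -1)) = Add(-8, Mul(Mul(I, Pow(6, Rational(1, 2))), -1)) = Add(-8, Mul(-1, I, Pow(6, Rational(1, 2)))) ≈ Add(-8.0000, Mul(-2.4495, I)))
Mul(Add(63, W), Add(-2, Mul(-2, 7))) = Mul(Add(63, Add(-8, Mul(-1, I, Pow(6, Rational(1, 2))))), Add(-2, Mul(-2, 7))) = Mul(Add(55, Mul(-1, I, Pow(6, Rational(1, 2)))), Add(-2, -14)) = Mul(Add(55, Mul(-1, I, Pow(6, Rational(1, 2)))), -16) = Add(-880, Mul(16, I, Pow(6, Rational(1, 2))))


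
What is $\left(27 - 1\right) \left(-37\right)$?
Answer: $-962$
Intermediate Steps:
$\left(27 - 1\right) \left(-37\right) = 26 \left(-37\right) = -962$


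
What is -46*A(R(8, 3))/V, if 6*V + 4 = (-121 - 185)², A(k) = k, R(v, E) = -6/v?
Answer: 207/93632 ≈ 0.0022108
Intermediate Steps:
V = 46816/3 (V = -⅔ + (-121 - 185)²/6 = -⅔ + (⅙)*(-306)² = -⅔ + (⅙)*93636 = -⅔ + 15606 = 46816/3 ≈ 15605.)
-46*A(R(8, 3))/V = -46*(-6/8)/46816/3 = -46*(-6*⅛)*3/46816 = -(-69)*3/(2*46816) = -46*(-9/187264) = 207/93632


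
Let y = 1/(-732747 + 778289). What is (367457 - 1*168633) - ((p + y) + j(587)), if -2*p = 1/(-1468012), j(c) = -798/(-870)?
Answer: 275345808696274479/1384878480440 ≈ 1.9882e+5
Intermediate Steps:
j(c) = 133/145 (j(c) = -798*(-1/870) = 133/145)
y = 1/45542 ≈ 2.1958e-5
p = 1/2936024 (p = -½/(-1468012) = -½*(-1/1468012) = 1/2936024 ≈ 3.4060e-7)
(367457 - 1*168633) - ((p + y) + j(587)) = (367457 - 1*168633) - ((1/2936024 + 1/45542) + 133/145) = (367457 - 168633) - (212969/9550886072 + 133/145) = 198824 - 1*1270298728081/1384878480440 = 198824 - 1270298728081/1384878480440 = 275345808696274479/1384878480440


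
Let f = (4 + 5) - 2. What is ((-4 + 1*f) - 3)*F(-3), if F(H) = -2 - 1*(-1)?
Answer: 0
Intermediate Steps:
F(H) = -1 (F(H) = -2 + 1 = -1)
f = 7 (f = 9 - 2 = 7)
((-4 + 1*f) - 3)*F(-3) = ((-4 + 1*7) - 3)*(-1) = ((-4 + 7) - 3)*(-1) = (3 - 3)*(-1) = 0*(-1) = 0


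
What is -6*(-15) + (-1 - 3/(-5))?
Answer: 448/5 ≈ 89.600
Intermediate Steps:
-6*(-15) + (-1 - 3/(-5)) = 90 + (-1 - ⅕*(-3)) = 90 + (-1 + ⅗) = 90 - ⅖ = 448/5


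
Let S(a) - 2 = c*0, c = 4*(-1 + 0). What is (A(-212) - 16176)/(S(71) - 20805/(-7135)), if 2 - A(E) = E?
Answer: -990338/305 ≈ -3247.0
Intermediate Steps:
A(E) = 2 - E
c = -4 (c = 4*(-1) = -4)
S(a) = 2 (S(a) = 2 - 4*0 = 2 + 0 = 2)
(A(-212) - 16176)/(S(71) - 20805/(-7135)) = ((2 - 1*(-212)) - 16176)/(2 - 20805/(-7135)) = ((2 + 212) - 16176)/(2 - 20805*(-1/7135)) = (214 - 16176)/(2 + 4161/1427) = -15962/7015/1427 = -15962*1427/7015 = -990338/305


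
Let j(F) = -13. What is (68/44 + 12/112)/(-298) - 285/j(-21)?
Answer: 26151823/1193192 ≈ 21.918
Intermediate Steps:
(68/44 + 12/112)/(-298) - 285/j(-21) = (68/44 + 12/112)/(-298) - 285/(-13) = (68*(1/44) + 12*(1/112))*(-1/298) - 285*(-1/13) = (17/11 + 3/28)*(-1/298) + 285/13 = (509/308)*(-1/298) + 285/13 = -509/91784 + 285/13 = 26151823/1193192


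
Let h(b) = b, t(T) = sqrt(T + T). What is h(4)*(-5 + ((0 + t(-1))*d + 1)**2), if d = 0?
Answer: -16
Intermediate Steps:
t(T) = sqrt(2)*sqrt(T) (t(T) = sqrt(2*T) = sqrt(2)*sqrt(T))
h(4)*(-5 + ((0 + t(-1))*d + 1)**2) = 4*(-5 + ((0 + sqrt(2)*sqrt(-1))*0 + 1)**2) = 4*(-5 + ((0 + sqrt(2)*I)*0 + 1)**2) = 4*(-5 + ((0 + I*sqrt(2))*0 + 1)**2) = 4*(-5 + ((I*sqrt(2))*0 + 1)**2) = 4*(-5 + (0 + 1)**2) = 4*(-5 + 1**2) = 4*(-5 + 1) = 4*(-4) = -16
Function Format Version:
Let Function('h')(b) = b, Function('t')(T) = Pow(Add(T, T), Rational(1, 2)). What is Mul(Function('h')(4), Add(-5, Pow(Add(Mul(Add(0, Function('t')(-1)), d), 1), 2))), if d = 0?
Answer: -16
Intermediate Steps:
Function('t')(T) = Mul(Pow(2, Rational(1, 2)), Pow(T, Rational(1, 2))) (Function('t')(T) = Pow(Mul(2, T), Rational(1, 2)) = Mul(Pow(2, Rational(1, 2)), Pow(T, Rational(1, 2))))
Mul(Function('h')(4), Add(-5, Pow(Add(Mul(Add(0, Function('t')(-1)), d), 1), 2))) = Mul(4, Add(-5, Pow(Add(Mul(Add(0, Mul(Pow(2, Rational(1, 2)), Pow(-1, Rational(1, 2)))), 0), 1), 2))) = Mul(4, Add(-5, Pow(Add(Mul(Add(0, Mul(Pow(2, Rational(1, 2)), I)), 0), 1), 2))) = Mul(4, Add(-5, Pow(Add(Mul(Add(0, Mul(I, Pow(2, Rational(1, 2)))), 0), 1), 2))) = Mul(4, Add(-5, Pow(Add(Mul(Mul(I, Pow(2, Rational(1, 2))), 0), 1), 2))) = Mul(4, Add(-5, Pow(Add(0, 1), 2))) = Mul(4, Add(-5, Pow(1, 2))) = Mul(4, Add(-5, 1)) = Mul(4, -4) = -16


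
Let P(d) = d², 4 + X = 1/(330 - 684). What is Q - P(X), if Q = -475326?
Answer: -59567960905/125316 ≈ -4.7534e+5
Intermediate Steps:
X = -1417/354 (X = -4 + 1/(330 - 684) = -4 + 1/(-354) = -4 - 1/354 = -1417/354 ≈ -4.0028)
Q - P(X) = -475326 - (-1417/354)² = -475326 - 1*2007889/125316 = -475326 - 2007889/125316 = -59567960905/125316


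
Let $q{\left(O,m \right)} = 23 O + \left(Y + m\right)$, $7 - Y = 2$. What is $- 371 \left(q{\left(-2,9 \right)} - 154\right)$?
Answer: $69006$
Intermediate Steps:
$Y = 5$ ($Y = 7 - 2 = 5$)
$q{\left(O,m \right)} = 5 + m + 23 O$ ($q{\left(O,m \right)} = 23 O + \left(5 + m\right) = 5 + m + 23 O$)
$- 371 \left(q{\left(-2,9 \right)} - 154\right) = - 371 \left(\left(5 + 9 + 23 \left(-2\right)\right) - 154\right) = - 371 \left(\left(5 + 9 - 46\right) - 154\right) = - 371 \left(-32 - 154\right) = \left(-371\right) \left(-186\right) = 69006$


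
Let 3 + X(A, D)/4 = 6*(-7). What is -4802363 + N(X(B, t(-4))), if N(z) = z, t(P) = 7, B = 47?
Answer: -4802543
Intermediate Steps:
X(A, D) = -180 (X(A, D) = -12 + 4*(6*(-7)) = -12 + 4*(-42) = -12 - 168 = -180)
-4802363 + N(X(B, t(-4))) = -4802363 - 180 = -4802543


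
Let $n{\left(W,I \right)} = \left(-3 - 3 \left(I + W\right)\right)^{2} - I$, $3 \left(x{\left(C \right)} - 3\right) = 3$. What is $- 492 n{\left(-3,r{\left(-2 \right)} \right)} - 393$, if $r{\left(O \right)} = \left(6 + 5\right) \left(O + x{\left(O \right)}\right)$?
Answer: $-1760769$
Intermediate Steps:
$x{\left(C \right)} = 4$ ($x{\left(C \right)} = 3 + \frac{1}{3} \cdot 3 = 3 + 1 = 4$)
$r{\left(O \right)} = 44 + 11 O$ ($r{\left(O \right)} = \left(6 + 5\right) \left(O + 4\right) = 11 \left(4 + O\right) = 44 + 11 O$)
$n{\left(W,I \right)} = \left(-3 - 3 I - 3 W\right)^{2} - I$ ($n{\left(W,I \right)} = \left(-3 - \left(3 I + 3 W\right)\right)^{2} - I = \left(-3 - 3 I - 3 W\right)^{2} - I$)
$- 492 n{\left(-3,r{\left(-2 \right)} \right)} - 393 = - 492 \left(- (44 + 11 \left(-2\right)) + 9 \left(1 + \left(44 + 11 \left(-2\right)\right) - 3\right)^{2}\right) - 393 = - 492 \left(- (44 - 22) + 9 \left(1 + \left(44 - 22\right) - 3\right)^{2}\right) - 393 = - 492 \left(\left(-1\right) 22 + 9 \left(1 + 22 - 3\right)^{2}\right) - 393 = - 492 \left(-22 + 9 \cdot 20^{2}\right) - 393 = - 492 \left(-22 + 9 \cdot 400\right) - 393 = - 492 \left(-22 + 3600\right) - 393 = \left(-492\right) 3578 - 393 = -1760376 - 393 = -1760769$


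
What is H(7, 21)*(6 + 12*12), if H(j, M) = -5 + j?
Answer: 300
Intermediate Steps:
H(7, 21)*(6 + 12*12) = (-5 + 7)*(6 + 12*12) = 2*(6 + 144) = 2*150 = 300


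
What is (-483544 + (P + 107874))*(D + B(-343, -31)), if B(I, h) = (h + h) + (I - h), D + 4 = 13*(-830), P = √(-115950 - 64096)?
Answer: 4195482560 - 11168*I*√180046 ≈ 4.1955e+9 - 4.7388e+6*I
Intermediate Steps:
P = I*√180046 (P = √(-180046) = I*√180046 ≈ 424.32*I)
D = -10794 (D = -4 + 13*(-830) = -4 - 10790 = -10794)
B(I, h) = I + h (B(I, h) = 2*h + (I - h) = I + h)
(-483544 + (P + 107874))*(D + B(-343, -31)) = (-483544 + (I*√180046 + 107874))*(-10794 + (-343 - 31)) = (-483544 + (107874 + I*√180046))*(-10794 - 374) = (-375670 + I*√180046)*(-11168) = 4195482560 - 11168*I*√180046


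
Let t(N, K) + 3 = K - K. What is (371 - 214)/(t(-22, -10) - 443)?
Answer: -157/446 ≈ -0.35202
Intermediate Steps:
t(N, K) = -3 (t(N, K) = -3 + (K - K) = -3 + 0 = -3)
(371 - 214)/(t(-22, -10) - 443) = (371 - 214)/(-3 - 443) = 157/(-446) = 157*(-1/446) = -157/446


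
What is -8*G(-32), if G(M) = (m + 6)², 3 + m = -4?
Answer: -8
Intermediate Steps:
m = -7 (m = -3 - 4 = -7)
G(M) = 1 (G(M) = (-7 + 6)² = (-1)² = 1)
-8*G(-32) = -8*1 = -8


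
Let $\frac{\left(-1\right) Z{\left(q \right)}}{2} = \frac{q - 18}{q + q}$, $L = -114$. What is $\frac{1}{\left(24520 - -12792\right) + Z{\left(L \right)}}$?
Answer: $\frac{19}{708906} \approx 2.6802 \cdot 10^{-5}$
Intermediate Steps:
$Z{\left(q \right)} = - \frac{-18 + q}{q}$ ($Z{\left(q \right)} = - 2 \frac{q - 18}{q + q} = - 2 \frac{-18 + q}{2 q} = - \frac{-18 + q}{q}$)
$\frac{1}{\left(24520 - -12792\right) + Z{\left(L \right)}} = \frac{1}{\left(24520 - -12792\right) + \frac{18 - -114}{-114}} = \frac{1}{\left(24520 + 12792\right) - \frac{18 + 114}{114}} = \frac{1}{37312 - \frac{22}{19}} = \frac{1}{\frac{708906}{19}} = \frac{19}{708906}$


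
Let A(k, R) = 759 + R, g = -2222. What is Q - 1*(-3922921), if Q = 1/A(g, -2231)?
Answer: 5774539711/1472 ≈ 3.9229e+6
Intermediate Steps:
Q = -1/1472 (Q = 1/(759 - 2231) = 1/(-1472) = -1/1472 ≈ -0.00067935)
Q - 1*(-3922921) = -1/1472 - 1*(-3922921) = -1/1472 + 3922921 = 5774539711/1472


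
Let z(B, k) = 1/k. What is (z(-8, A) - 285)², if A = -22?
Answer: 39325441/484 ≈ 81251.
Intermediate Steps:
(z(-8, A) - 285)² = (1/(-22) - 285)² = (-1/22 - 285)² = (-6271/22)² = 39325441/484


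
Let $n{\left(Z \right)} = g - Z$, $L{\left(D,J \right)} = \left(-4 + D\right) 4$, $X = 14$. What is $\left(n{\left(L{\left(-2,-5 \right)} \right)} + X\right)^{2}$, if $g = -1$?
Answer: $1369$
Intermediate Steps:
$L{\left(D,J \right)} = -16 + 4 D$
$n{\left(Z \right)} = -1 - Z$
$\left(n{\left(L{\left(-2,-5 \right)} \right)} + X\right)^{2} = \left(\left(-1 - \left(-16 + 4 \left(-2\right)\right)\right) + 14\right)^{2} = \left(\left(-1 - \left(-16 - 8\right)\right) + 14\right)^{2} = \left(\left(-1 - -24\right) + 14\right)^{2} = \left(\left(-1 + 24\right) + 14\right)^{2} = \left(23 + 14\right)^{2} = 37^{2} = 1369$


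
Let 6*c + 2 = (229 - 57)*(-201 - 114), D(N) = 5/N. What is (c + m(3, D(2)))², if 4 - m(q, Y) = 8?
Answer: 734572609/9 ≈ 8.1619e+7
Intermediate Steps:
m(q, Y) = -4 (m(q, Y) = 4 - 1*8 = 4 - 8 = -4)
c = -27091/3 (c = -⅓ + ((229 - 57)*(-201 - 114))/6 = -⅓ + (172*(-315))/6 = -⅓ + (⅙)*(-54180) = -⅓ - 9030 = -27091/3 ≈ -9030.3)
(c + m(3, D(2)))² = (-27091/3 - 4)² = (-27103/3)² = 734572609/9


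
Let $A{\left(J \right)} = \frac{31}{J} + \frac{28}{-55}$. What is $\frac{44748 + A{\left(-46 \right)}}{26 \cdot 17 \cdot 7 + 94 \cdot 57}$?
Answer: $\frac{113209447}{21383560} \approx 5.2942$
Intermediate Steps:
$A{\left(J \right)} = - \frac{28}{55} + \frac{31}{J}$ ($A{\left(J \right)} = \frac{31}{J} + 28 \left(- \frac{1}{55}\right) = \frac{31}{J} - \frac{28}{55} = - \frac{28}{55} + \frac{31}{J}$)
$\frac{44748 + A{\left(-46 \right)}}{26 \cdot 17 \cdot 7 + 94 \cdot 57} = \frac{44748 + \left(- \frac{28}{55} + \frac{31}{-46}\right)}{26 \cdot 17 \cdot 7 + 94 \cdot 57} = \frac{44748 + \left(- \frac{28}{55} + 31 \left(- \frac{1}{46}\right)\right)}{442 \cdot 7 + 5358} = \frac{44748 - \frac{2993}{2530}}{3094 + 5358} = \frac{44748 - \frac{2993}{2530}}{8452} = \frac{113209447}{2530} \cdot \frac{1}{8452} = \frac{113209447}{21383560}$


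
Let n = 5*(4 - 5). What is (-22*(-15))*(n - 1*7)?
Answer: -3960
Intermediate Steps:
n = -5 (n = 5*(-1) = -5)
(-22*(-15))*(n - 1*7) = (-22*(-15))*(-5 - 1*7) = 330*(-5 - 7) = 330*(-12) = -3960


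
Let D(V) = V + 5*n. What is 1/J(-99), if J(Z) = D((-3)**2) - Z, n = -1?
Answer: 1/103 ≈ 0.0097087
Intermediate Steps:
D(V) = -5 + V (D(V) = V + 5*(-1) = V - 5 = -5 + V)
J(Z) = 4 - Z (J(Z) = (-5 + (-3)**2) - Z = (-5 + 9) - Z = 4 - Z)
1/J(-99) = 1/(4 - 1*(-99)) = 1/(4 + 99) = 1/103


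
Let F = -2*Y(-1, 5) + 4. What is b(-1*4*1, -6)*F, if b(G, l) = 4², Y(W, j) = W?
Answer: 96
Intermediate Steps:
b(G, l) = 16
F = 6 (F = -2*(-1) + 4 = 2 + 4 = 6)
b(-1*4*1, -6)*F = 16*6 = 96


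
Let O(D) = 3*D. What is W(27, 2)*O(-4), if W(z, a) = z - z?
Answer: 0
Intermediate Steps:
W(z, a) = 0
W(27, 2)*O(-4) = 0*(3*(-4)) = 0*(-12) = 0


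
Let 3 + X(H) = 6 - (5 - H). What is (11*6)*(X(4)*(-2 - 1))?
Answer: -396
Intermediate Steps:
X(H) = -2 + H (X(H) = -3 + (6 - (5 - H)) = -3 + (6 + (-5 + H)) = -3 + (1 + H) = -2 + H)
(11*6)*(X(4)*(-2 - 1)) = (11*6)*((-2 + 4)*(-2 - 1)) = 66*(2*(-3)) = 66*(-6) = -396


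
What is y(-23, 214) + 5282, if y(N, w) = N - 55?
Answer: 5204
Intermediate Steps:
y(N, w) = -55 + N
y(-23, 214) + 5282 = (-55 - 23) + 5282 = -78 + 5282 = 5204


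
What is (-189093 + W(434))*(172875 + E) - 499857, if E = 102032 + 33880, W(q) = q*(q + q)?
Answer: 57933808296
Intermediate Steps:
W(q) = 2*q² (W(q) = q*(2*q) = 2*q²)
E = 135912
(-189093 + W(434))*(172875 + E) - 499857 = (-189093 + 2*434²)*(172875 + 135912) - 499857 = (-189093 + 2*188356)*308787 - 499857 = (-189093 + 376712)*308787 - 499857 = 187619*308787 - 499857 = 57934308153 - 499857 = 57933808296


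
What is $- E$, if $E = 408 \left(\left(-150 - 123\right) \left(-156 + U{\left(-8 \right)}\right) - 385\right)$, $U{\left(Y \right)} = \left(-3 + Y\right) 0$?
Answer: $-17218824$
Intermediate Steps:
$U{\left(Y \right)} = 0$
$E = 17218824$ ($E = 408 \left(\left(-150 - 123\right) \left(-156 + 0\right) - 385\right) = 408 \left(\left(-273\right) \left(-156\right) - 385\right) = 408 \left(42588 - 385\right) = 408 \cdot 42203 = 17218824$)
$- E = \left(-1\right) 17218824 = -17218824$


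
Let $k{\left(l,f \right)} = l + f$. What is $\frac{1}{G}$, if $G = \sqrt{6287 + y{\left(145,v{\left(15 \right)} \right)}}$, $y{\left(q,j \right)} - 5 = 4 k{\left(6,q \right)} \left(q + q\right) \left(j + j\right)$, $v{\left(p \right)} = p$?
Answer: $\frac{\sqrt{1315273}}{2630546} \approx 0.00043598$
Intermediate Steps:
$k{\left(l,f \right)} = f + l$
$y{\left(q,j \right)} = 5 + 4 j q \left(24 + 4 q\right)$ ($y{\left(q,j \right)} = 5 + 4 \left(q + 6\right) \left(q + q\right) \left(j + j\right) = 5 + 4 \left(6 + q\right) 2 q 2 j = 5 + \left(24 + 4 q\right) 4 j q = 5 + 4 j q \left(24 + 4 q\right)$)
$G = 2 \sqrt{1315273}$ ($G = \sqrt{6287 + \left(5 + 16 \cdot 15 \cdot 145 \left(6 + 145\right)\right)} = \sqrt{6287 + \left(5 + 16 \cdot 15 \cdot 145 \cdot 151\right)} = \sqrt{6287 + \left(5 + 5254800\right)} = \sqrt{6287 + 5254805} = \sqrt{5261092} = 2 \sqrt{1315273} \approx 2293.7$)
$\frac{1}{G} = \frac{1}{2 \sqrt{1315273}} = \frac{\sqrt{1315273}}{2630546}$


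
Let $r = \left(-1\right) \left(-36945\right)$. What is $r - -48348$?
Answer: $85293$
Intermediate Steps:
$r = 36945$
$r - -48348 = 36945 - -48348 = 36945 + 48348 = 85293$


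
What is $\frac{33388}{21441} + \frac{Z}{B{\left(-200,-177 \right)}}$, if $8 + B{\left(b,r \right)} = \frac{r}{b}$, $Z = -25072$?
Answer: $\frac{107561261524}{30510543} \approx 3525.4$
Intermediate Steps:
$B{\left(b,r \right)} = -8 + \frac{r}{b}$
$\frac{33388}{21441} + \frac{Z}{B{\left(-200,-177 \right)}} = \frac{33388}{21441} - \frac{25072}{-8 - \frac{177}{-200}} = 33388 \cdot \frac{1}{21441} - \frac{25072}{-8 - - \frac{177}{200}} = \frac{33388}{21441} - \frac{25072}{-8 + \frac{177}{200}} = \frac{33388}{21441} - \frac{25072}{- \frac{1423}{200}} = \frac{33388}{21441} - - \frac{5014400}{1423} = \frac{33388}{21441} + \frac{5014400}{1423} = \frac{107561261524}{30510543}$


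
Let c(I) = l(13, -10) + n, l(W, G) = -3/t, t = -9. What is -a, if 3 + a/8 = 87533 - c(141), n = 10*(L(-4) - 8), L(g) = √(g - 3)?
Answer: -2102632/3 + 80*I*√7 ≈ -7.0088e+5 + 211.66*I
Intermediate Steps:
l(W, G) = ⅓ (l(W, G) = -3/(-9) = -3*(-⅑) = ⅓)
L(g) = √(-3 + g)
n = -80 + 10*I*√7 (n = 10*(√(-3 - 4) - 8) = 10*(√(-7) - 8) = 10*(I*√7 - 8) = 10*(-8 + I*√7) = -80 + 10*I*√7 ≈ -80.0 + 26.458*I)
c(I) = -239/3 + 10*I*√7 (c(I) = ⅓ + (-80 + 10*I*√7) = -239/3 + 10*I*√7)
a = 2102632/3 - 80*I*√7 (a = -24 + 8*(87533 - (-239/3 + 10*I*√7)) = -24 + 8*(87533 + (239/3 - 10*I*√7)) = -24 + 8*(262838/3 - 10*I*√7) = -24 + (2102704/3 - 80*I*√7) = 2102632/3 - 80*I*√7 ≈ 7.0088e+5 - 211.66*I)
-a = -(2102632/3 - 80*I*√7) = -2102632/3 + 80*I*√7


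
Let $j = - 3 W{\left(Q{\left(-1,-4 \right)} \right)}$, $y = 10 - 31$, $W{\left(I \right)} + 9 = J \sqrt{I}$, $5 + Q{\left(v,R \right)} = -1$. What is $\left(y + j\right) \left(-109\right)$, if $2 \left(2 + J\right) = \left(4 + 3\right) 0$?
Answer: $-654 - 654 i \sqrt{6} \approx -654.0 - 1602.0 i$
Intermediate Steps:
$J = -2$ ($J = -2 + \frac{\left(4 + 3\right) 0}{2} = -2 + \frac{7 \cdot 0}{2} = -2 + \frac{1}{2} \cdot 0 = -2 + 0 = -2$)
$Q{\left(v,R \right)} = -6$ ($Q{\left(v,R \right)} = -5 - 1 = -6$)
$W{\left(I \right)} = -9 - 2 \sqrt{I}$
$y = -21$
$j = 27 + 6 i \sqrt{6}$ ($j = - 3 \left(-9 - 2 \sqrt{-6}\right) = - 3 \left(-9 - 2 i \sqrt{6}\right) = 27 + 6 i \sqrt{6} \approx 27.0 + 14.697 i$)
$\left(y + j\right) \left(-109\right) = \left(-21 + \left(27 + 6 i \sqrt{6}\right)\right) \left(-109\right) = \left(6 + 6 i \sqrt{6}\right) \left(-109\right) = -654 - 654 i \sqrt{6}$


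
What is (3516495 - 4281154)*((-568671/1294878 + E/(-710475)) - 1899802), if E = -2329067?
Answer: 445483778190303967960447/306659482350 ≈ 1.4527e+12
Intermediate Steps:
(3516495 - 4281154)*((-568671/1294878 + E/(-710475)) - 1899802) = (3516495 - 4281154)*((-568671/1294878 - 2329067/(-710475)) - 1899802) = -764659*((-568671*1/1294878 - 2329067*(-1/710475)) - 1899802) = -764659*((-189557/431626 + 2329067/710475) - 1899802) = -764659*(870610363367/306659482350 - 1899802) = -764659*(-582591427277131333/306659482350) = 445483778190303967960447/306659482350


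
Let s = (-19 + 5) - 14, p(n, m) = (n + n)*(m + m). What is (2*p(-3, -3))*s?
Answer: -2016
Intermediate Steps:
p(n, m) = 4*m*n (p(n, m) = (2*n)*(2*m) = 4*m*n)
s = -28 (s = -14 - 14 = -28)
(2*p(-3, -3))*s = (2*(4*(-3)*(-3)))*(-28) = (2*36)*(-28) = 72*(-28) = -2016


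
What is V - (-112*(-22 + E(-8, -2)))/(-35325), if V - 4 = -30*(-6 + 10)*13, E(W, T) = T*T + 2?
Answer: -54963908/35325 ≈ -1555.9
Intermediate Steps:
E(W, T) = 2 + T² (E(W, T) = T² + 2 = 2 + T²)
V = -1556 (V = 4 - 30*(-6 + 10)*13 = 4 - 30*4*13 = 4 - 120*13 = 4 - 1560 = -1556)
V - (-112*(-22 + E(-8, -2)))/(-35325) = -1556 - (-112*(-22 + (2 + (-2)²)))/(-35325) = -1556 - (-112*(-22 + (2 + 4)))*(-1)/35325 = -1556 - (-112*(-22 + 6))*(-1)/35325 = -1556 - (-112*(-16))*(-1)/35325 = -1556 - 1792*(-1)/35325 = -1556 - 1*(-1792/35325) = -1556 + 1792/35325 = -54963908/35325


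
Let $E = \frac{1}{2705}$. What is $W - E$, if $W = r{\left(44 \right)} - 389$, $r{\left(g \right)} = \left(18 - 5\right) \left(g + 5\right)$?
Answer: $\frac{670839}{2705} \approx 248.0$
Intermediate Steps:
$r{\left(g \right)} = 65 + 13 g$ ($r{\left(g \right)} = 13 \left(5 + g\right) = 65 + 13 g$)
$W = 248$ ($W = \left(65 + 13 \cdot 44\right) - 389 = \left(65 + 572\right) - 389 = 637 - 389 = 248$)
$E = \frac{1}{2705} \approx 0.00036969$
$W - E = 248 - \frac{1}{2705} = \frac{670839}{2705}$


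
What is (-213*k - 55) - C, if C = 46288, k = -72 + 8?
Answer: -32711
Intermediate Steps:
k = -64
(-213*k - 55) - C = (-213*(-64) - 55) - 1*46288 = (13632 - 55) - 46288 = 13577 - 46288 = -32711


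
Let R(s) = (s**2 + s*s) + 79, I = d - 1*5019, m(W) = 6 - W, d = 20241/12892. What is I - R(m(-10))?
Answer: -72303879/12892 ≈ -5608.4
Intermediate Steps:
d = 20241/12892 (d = 20241*(1/12892) = 20241/12892 ≈ 1.5700)
I = -64684707/12892 (I = 20241/12892 - 1*5019 = 20241/12892 - 5019 = -64684707/12892 ≈ -5017.4)
R(s) = 79 + 2*s**2 (R(s) = (s**2 + s**2) + 79 = 2*s**2 + 79 = 79 + 2*s**2)
I - R(m(-10)) = -64684707/12892 - (79 + 2*(6 - 1*(-10))**2) = -64684707/12892 - (79 + 2*(6 + 10)**2) = -64684707/12892 - (79 + 2*16**2) = -64684707/12892 - (79 + 2*256) = -64684707/12892 - (79 + 512) = -64684707/12892 - 1*591 = -64684707/12892 - 591 = -72303879/12892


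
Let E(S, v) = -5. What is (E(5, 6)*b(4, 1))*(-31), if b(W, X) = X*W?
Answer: 620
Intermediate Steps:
b(W, X) = W*X
(E(5, 6)*b(4, 1))*(-31) = -20*(-31) = 620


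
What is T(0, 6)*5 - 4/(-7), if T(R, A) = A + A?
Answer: 424/7 ≈ 60.571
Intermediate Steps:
T(R, A) = 2*A
T(0, 6)*5 - 4/(-7) = (2*6)*5 - 4/(-7) = 12*5 - 4*(-⅐) = 60 + 4/7 = 424/7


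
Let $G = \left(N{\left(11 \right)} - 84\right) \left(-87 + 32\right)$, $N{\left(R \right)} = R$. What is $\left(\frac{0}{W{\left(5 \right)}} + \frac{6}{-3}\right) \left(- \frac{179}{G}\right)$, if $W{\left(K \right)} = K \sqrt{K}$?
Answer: $\frac{358}{4015} \approx 0.089166$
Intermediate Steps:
$W{\left(K \right)} = K^{\frac{3}{2}}$
$G = 4015$ ($G = \left(11 - 84\right) \left(-87 + 32\right) = \left(-73\right) \left(-55\right) = 4015$)
$\left(\frac{0}{W{\left(5 \right)}} + \frac{6}{-3}\right) \left(- \frac{179}{G}\right) = \left(\frac{0}{5^{\frac{3}{2}}} + \frac{6}{-3}\right) \left(- \frac{179}{4015}\right) = \left(\frac{0}{5 \sqrt{5}} + 6 \left(- \frac{1}{3}\right)\right) \left(\left(-179\right) \frac{1}{4015}\right) = \left(0 \frac{\sqrt{5}}{25} - 2\right) \left(- \frac{179}{4015}\right) = \left(0 - 2\right) \left(- \frac{179}{4015}\right) = \left(-2\right) \left(- \frac{179}{4015}\right) = \frac{358}{4015}$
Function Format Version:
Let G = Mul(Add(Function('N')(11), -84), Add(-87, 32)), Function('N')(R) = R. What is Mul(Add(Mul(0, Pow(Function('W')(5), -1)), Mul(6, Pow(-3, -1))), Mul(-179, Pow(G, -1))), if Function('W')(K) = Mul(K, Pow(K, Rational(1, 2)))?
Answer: Rational(358, 4015) ≈ 0.089166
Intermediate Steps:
Function('W')(K) = Pow(K, Rational(3, 2))
G = 4015 (G = Mul(Add(11, -84), Add(-87, 32)) = Mul(-73, -55) = 4015)
Mul(Add(Mul(0, Pow(Function('W')(5), -1)), Mul(6, Pow(-3, -1))), Mul(-179, Pow(G, -1))) = Mul(Add(Mul(0, Pow(Pow(5, Rational(3, 2)), -1)), Mul(6, Pow(-3, -1))), Mul(-179, Pow(4015, -1))) = Mul(Add(Mul(0, Pow(Mul(5, Pow(5, Rational(1, 2))), -1)), Mul(6, Rational(-1, 3))), Mul(-179, Rational(1, 4015))) = Mul(Add(Mul(0, Mul(Rational(1, 25), Pow(5, Rational(1, 2)))), -2), Rational(-179, 4015)) = Mul(Add(0, -2), Rational(-179, 4015)) = Mul(-2, Rational(-179, 4015)) = Rational(358, 4015)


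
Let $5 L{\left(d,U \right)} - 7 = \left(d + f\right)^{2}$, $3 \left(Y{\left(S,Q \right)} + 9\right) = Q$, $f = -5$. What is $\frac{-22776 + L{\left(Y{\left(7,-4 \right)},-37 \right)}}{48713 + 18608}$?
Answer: $- \frac{44467}{131715} \approx -0.3376$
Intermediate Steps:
$Y{\left(S,Q \right)} = -9 + \frac{Q}{3}$
$L{\left(d,U \right)} = \frac{7}{5} + \frac{\left(-5 + d\right)^{2}}{5}$ ($L{\left(d,U \right)} = \frac{7}{5} + \frac{\left(d - 5\right)^{2}}{5} = \frac{7}{5} + \frac{\left(-5 + d\right)^{2}}{5}$)
$\frac{-22776 + L{\left(Y{\left(7,-4 \right)},-37 \right)}}{48713 + 18608} = \frac{-22776 + \left(\frac{7}{5} + \frac{\left(-5 + \left(-9 + \frac{1}{3} \left(-4\right)\right)\right)^{2}}{5}\right)}{48713 + 18608} = \frac{-22776 + \left(\frac{7}{5} + \frac{\left(-5 - \frac{31}{3}\right)^{2}}{5}\right)}{67321} = \left(-22776 + \left(\frac{7}{5} + \frac{\left(-5 - \frac{31}{3}\right)^{2}}{5}\right)\right) \frac{1}{67321} = \left(-22776 + \left(\frac{7}{5} + \frac{\left(- \frac{46}{3}\right)^{2}}{5}\right)\right) \frac{1}{67321} = \left(-22776 + \left(\frac{7}{5} + \frac{1}{5} \cdot \frac{2116}{9}\right)\right) \frac{1}{67321} = \left(-22776 + \left(\frac{7}{5} + \frac{2116}{45}\right)\right) \frac{1}{67321} = \left(-22776 + \frac{2179}{45}\right) \frac{1}{67321} = \left(- \frac{1022741}{45}\right) \frac{1}{67321} = - \frac{44467}{131715}$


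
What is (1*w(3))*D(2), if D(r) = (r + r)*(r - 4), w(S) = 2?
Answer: -16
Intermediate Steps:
D(r) = 2*r*(-4 + r) (D(r) = (2*r)*(-4 + r) = 2*r*(-4 + r))
(1*w(3))*D(2) = (1*2)*(2*2*(-4 + 2)) = 2*(2*2*(-2)) = 2*(-8) = -16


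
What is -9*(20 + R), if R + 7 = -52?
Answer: 351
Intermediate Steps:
R = -59 (R = -7 - 52 = -59)
-9*(20 + R) = -9*(20 - 59) = -9*(-39) = 351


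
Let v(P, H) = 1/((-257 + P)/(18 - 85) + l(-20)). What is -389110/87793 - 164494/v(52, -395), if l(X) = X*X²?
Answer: 7737641536184520/5882131 ≈ 1.3154e+9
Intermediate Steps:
l(X) = X³
v(P, H) = 1/(-535743/67 - P/67) (v(P, H) = 1/((-257 + P)/(18 - 85) + (-20)³) = 1/((-257 + P)/(-67) - 8000) = 1/((-257 + P)*(-1/67) - 8000) = 1/((257/67 - P/67) - 8000) = 1/(-535743/67 - P/67))
-389110/87793 - 164494/v(52, -395) = -389110/87793 - 164494/(67/(-535743 - 1*52)) = -389110*1/87793 - 164494/(67/(-535743 - 52)) = -389110/87793 - 164494/(67/(-535795)) = -389110/87793 - 164494/(67*(-1/535795)) = -389110/87793 - 164494/(-67/535795) = -389110/87793 - 164494*(-535795/67) = -389110/87793 + 88135062730/67 = 7737641536184520/5882131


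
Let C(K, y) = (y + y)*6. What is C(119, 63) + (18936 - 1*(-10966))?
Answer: 30658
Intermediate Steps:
C(K, y) = 12*y (C(K, y) = (2*y)*6 = 12*y)
C(119, 63) + (18936 - 1*(-10966)) = 12*63 + (18936 - 1*(-10966)) = 756 + (18936 + 10966) = 756 + 29902 = 30658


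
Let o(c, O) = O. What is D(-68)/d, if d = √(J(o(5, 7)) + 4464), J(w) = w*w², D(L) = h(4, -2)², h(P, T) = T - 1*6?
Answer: 64*√4807/4807 ≈ 0.92309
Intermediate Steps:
h(P, T) = -6 + T (h(P, T) = T - 6 = -6 + T)
D(L) = 64 (D(L) = (-6 - 2)² = (-8)² = 64)
J(w) = w³
d = √4807 (d = √(7³ + 4464) = √(343 + 4464) = √4807 ≈ 69.333)
D(-68)/d = 64/(√4807) = 64*(√4807/4807) = 64*√4807/4807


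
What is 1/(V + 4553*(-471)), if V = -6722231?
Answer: -1/8866694 ≈ -1.1278e-7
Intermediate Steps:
1/(V + 4553*(-471)) = 1/(-6722231 + 4553*(-471)) = 1/(-6722231 - 2144463) = 1/(-8866694) = -1/8866694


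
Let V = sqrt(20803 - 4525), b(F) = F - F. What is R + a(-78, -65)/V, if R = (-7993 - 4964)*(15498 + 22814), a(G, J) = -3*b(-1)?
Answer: -496408584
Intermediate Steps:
b(F) = 0
a(G, J) = 0 (a(G, J) = -3*0 = 0)
R = -496408584 (R = -12957*38312 = -496408584)
V = sqrt(16278) ≈ 127.59
R + a(-78, -65)/V = -496408584 + 0/(sqrt(16278)) = -496408584 + 0*(sqrt(16278)/16278) = -496408584 + 0 = -496408584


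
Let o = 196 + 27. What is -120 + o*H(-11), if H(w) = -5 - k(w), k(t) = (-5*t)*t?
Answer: 133680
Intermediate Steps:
o = 223
k(t) = -5*t²
H(w) = -5 + 5*w² (H(w) = -5 - (-5)*w² = -5 + 5*w²)
-120 + o*H(-11) = -120 + 223*(-5 + 5*(-11)²) = -120 + 223*(-5 + 5*121) = -120 + 223*(-5 + 605) = -120 + 223*600 = -120 + 133800 = 133680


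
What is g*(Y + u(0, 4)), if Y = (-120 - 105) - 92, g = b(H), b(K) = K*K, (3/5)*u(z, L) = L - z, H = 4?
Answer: -14896/3 ≈ -4965.3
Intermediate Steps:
u(z, L) = -5*z/3 + 5*L/3 (u(z, L) = 5*(L - z)/3 = -5*z/3 + 5*L/3)
b(K) = K²
g = 16 (g = 4² = 16)
Y = -317 (Y = -225 - 92 = -317)
g*(Y + u(0, 4)) = 16*(-317 + (-5/3*0 + (5/3)*4)) = 16*(-317 + (0 + 20/3)) = 16*(-317 + 20/3) = 16*(-931/3) = -14896/3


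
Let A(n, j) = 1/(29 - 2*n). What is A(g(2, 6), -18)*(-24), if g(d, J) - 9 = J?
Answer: 24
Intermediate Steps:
g(d, J) = 9 + J
A(g(2, 6), -18)*(-24) = -1/(-29 + 2*(9 + 6))*(-24) = -1/(-29 + 2*15)*(-24) = -1/(-29 + 30)*(-24) = -1/1*(-24) = -1*1*(-24) = -1*(-24) = 24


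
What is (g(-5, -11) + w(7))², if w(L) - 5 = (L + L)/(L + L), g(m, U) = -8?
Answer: 4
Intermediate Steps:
w(L) = 6 (w(L) = 5 + (L + L)/(L + L) = 5 + (2*L)/((2*L)) = 5 + (2*L)*(1/(2*L)) = 5 + 1 = 6)
(g(-5, -11) + w(7))² = (-8 + 6)² = (-2)² = 4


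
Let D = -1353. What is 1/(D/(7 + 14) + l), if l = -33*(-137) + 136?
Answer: 7/32148 ≈ 0.00021774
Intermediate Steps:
l = 4657 (l = 4521 + 136 = 4657)
1/(D/(7 + 14) + l) = 1/(-1353/(7 + 14) + 4657) = 1/(-1353/21 + 4657) = 1/(-1353*1/21 + 4657) = 1/(-451/7 + 4657) = 1/(32148/7) = 7/32148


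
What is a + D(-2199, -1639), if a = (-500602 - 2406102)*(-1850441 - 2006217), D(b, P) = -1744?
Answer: 11210163233488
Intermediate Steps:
a = 11210163235232 (a = -2906704*(-3856658) = 11210163235232)
a + D(-2199, -1639) = 11210163235232 - 1744 = 11210163233488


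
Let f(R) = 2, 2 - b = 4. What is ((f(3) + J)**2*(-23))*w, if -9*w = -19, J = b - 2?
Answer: -1748/9 ≈ -194.22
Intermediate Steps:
b = -2 (b = 2 - 1*4 = 2 - 4 = -2)
J = -4 (J = -2 - 2 = -4)
w = 19/9 (w = -1/9*(-19) = 19/9 ≈ 2.1111)
((f(3) + J)**2*(-23))*w = ((2 - 4)**2*(-23))*(19/9) = ((-2)**2*(-23))*(19/9) = (4*(-23))*(19/9) = -92*19/9 = -1748/9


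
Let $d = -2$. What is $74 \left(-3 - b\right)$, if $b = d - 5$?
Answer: $296$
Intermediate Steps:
$b = -7$ ($b = -2 - 5 = -7$)
$74 \left(-3 - b\right) = 74 \left(-3 - -7\right) = 74 \left(-3 + 7\right) = 74 \cdot 4 = 296$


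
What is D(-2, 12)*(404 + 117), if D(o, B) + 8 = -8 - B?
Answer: -14588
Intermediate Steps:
D(o, B) = -16 - B (D(o, B) = -8 + (-8 - B) = -16 - B)
D(-2, 12)*(404 + 117) = (-16 - 1*12)*(404 + 117) = (-16 - 12)*521 = -28*521 = -14588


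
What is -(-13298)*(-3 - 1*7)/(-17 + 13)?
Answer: 33245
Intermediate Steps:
-(-13298)*(-3 - 1*7)/(-17 + 13) = -(-13298)*(-3 - 7)/(-4) = -(-13298)*(-10*(-¼)) = -(-13298)*5/2 = -13298*(-5/2) = 33245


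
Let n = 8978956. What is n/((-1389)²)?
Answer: 8978956/1929321 ≈ 4.6539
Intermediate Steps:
n/((-1389)²) = 8978956/((-1389)²) = 8978956/1929321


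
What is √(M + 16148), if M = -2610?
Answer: √13538 ≈ 116.35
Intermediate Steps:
√(M + 16148) = √(-2610 + 16148) = √13538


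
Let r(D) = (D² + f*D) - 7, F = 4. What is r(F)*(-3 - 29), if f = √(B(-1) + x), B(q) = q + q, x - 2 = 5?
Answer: -288 - 128*√5 ≈ -574.22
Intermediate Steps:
x = 7 (x = 2 + 5 = 7)
B(q) = 2*q
f = √5 (f = √(2*(-1) + 7) = √(-2 + 7) = √5 ≈ 2.2361)
r(D) = -7 + D² + D*√5 (r(D) = (D² + √5*D) - 7 = (D² + D*√5) - 7 = -7 + D² + D*√5)
r(F)*(-3 - 29) = (-7 + 4² + 4*√5)*(-3 - 29) = (-7 + 16 + 4*√5)*(-32) = (9 + 4*√5)*(-32) = -288 - 128*√5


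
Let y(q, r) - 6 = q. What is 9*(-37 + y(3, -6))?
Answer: -252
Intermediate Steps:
y(q, r) = 6 + q
9*(-37 + y(3, -6)) = 9*(-37 + (6 + 3)) = 9*(-37 + 9) = 9*(-28) = -252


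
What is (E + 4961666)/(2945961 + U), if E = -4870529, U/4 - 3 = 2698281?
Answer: 30379/4579699 ≈ 0.0066334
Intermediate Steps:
U = 10793136 (U = 12 + 4*2698281 = 12 + 10793124 = 10793136)
(E + 4961666)/(2945961 + U) = (-4870529 + 4961666)/(2945961 + 10793136) = 91137/13739097 = 91137*(1/13739097) = 30379/4579699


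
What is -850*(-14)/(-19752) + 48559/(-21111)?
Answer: -33621063/11582902 ≈ -2.9026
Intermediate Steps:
-850*(-14)/(-19752) + 48559/(-21111) = 11900*(-1/19752) + 48559*(-1/21111) = -2975/4938 - 48559/21111 = -33621063/11582902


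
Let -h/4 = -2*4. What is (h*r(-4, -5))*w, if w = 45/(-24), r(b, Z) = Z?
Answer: 300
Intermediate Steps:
h = 32 (h = -(-8)*4 = -4*(-8) = 32)
w = -15/8 (w = 45*(-1/24) = -15/8 ≈ -1.8750)
(h*r(-4, -5))*w = (32*(-5))*(-15/8) = -160*(-15/8) = 300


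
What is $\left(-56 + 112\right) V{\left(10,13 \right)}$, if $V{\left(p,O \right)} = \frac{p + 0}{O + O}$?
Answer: $\frac{280}{13} \approx 21.538$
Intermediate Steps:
$V{\left(p,O \right)} = \frac{p}{2 O}$
$\left(-56 + 112\right) V{\left(10,13 \right)} = \left(-56 + 112\right) \frac{1}{2} \cdot 10 \cdot \frac{1}{13} = 56 \cdot \frac{1}{2} \cdot 10 \cdot \frac{1}{13} = 56 \cdot \frac{5}{13} = \frac{280}{13}$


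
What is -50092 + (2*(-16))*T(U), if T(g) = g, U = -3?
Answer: -49996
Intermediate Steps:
-50092 + (2*(-16))*T(U) = -50092 + (2*(-16))*(-3) = -50092 - 32*(-3) = -50092 + 96 = -49996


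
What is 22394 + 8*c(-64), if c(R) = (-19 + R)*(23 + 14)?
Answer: -2174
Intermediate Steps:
c(R) = -703 + 37*R (c(R) = (-19 + R)*37 = -703 + 37*R)
22394 + 8*c(-64) = 22394 + 8*(-703 + 37*(-64)) = 22394 + 8*(-703 - 2368) = 22394 + 8*(-3071) = 22394 - 24568 = -2174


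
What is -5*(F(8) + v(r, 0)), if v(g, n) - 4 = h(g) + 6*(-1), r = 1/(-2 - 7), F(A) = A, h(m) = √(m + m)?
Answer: -30 - 5*I*√2/3 ≈ -30.0 - 2.357*I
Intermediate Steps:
h(m) = √2*√m (h(m) = √(2*m) = √2*√m)
r = -⅑ (r = 1/(-9) = -⅑ ≈ -0.11111)
v(g, n) = -2 + √2*√g (v(g, n) = 4 + (√2*√g + 6*(-1)) = 4 + (√2*√g - 6) = 4 + (-6 + √2*√g) = -2 + √2*√g)
-5*(F(8) + v(r, 0)) = -5*(8 + (-2 + √2*√(-⅑))) = -5*(8 + (-2 + √2*(I/3))) = -5*(8 + (-2 + I*√2/3)) = -5*(6 + I*√2/3) = -30 - 5*I*√2/3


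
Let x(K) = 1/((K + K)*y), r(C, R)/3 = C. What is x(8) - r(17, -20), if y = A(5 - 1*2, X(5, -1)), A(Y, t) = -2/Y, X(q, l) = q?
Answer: -1635/32 ≈ -51.094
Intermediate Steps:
r(C, R) = 3*C
y = -⅔ (y = -2/(5 - 1*2) = -2/(5 - 2) = -2/3 = -2*⅓ = -⅔ ≈ -0.66667)
x(K) = -3/(4*K) (x(K) = 1/((K + K)*(-⅔)) = -3/2/(2*K) = (1/(2*K))*(-3/2) = -3/(4*K))
x(8) - r(17, -20) = -¾/8 - 3*17 = -¾*⅛ - 1*51 = -3/32 - 51 = -1635/32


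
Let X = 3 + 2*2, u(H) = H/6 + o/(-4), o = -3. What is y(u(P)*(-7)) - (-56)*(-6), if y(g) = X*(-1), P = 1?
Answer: -343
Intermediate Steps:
u(H) = ¾ + H/6 (u(H) = H/6 - 3/(-4) = H*(⅙) - 3*(-¼) = H/6 + ¾ = ¾ + H/6)
X = 7 (X = 3 + 4 = 7)
y(g) = -7 (y(g) = 7*(-1) = -7)
y(u(P)*(-7)) - (-56)*(-6) = -7 - (-56)*(-6) = -7 - 1*336 = -7 - 336 = -343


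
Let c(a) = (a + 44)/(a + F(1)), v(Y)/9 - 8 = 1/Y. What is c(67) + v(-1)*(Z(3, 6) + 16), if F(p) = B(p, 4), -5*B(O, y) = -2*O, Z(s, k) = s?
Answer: 403944/337 ≈ 1198.6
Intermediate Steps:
B(O, y) = 2*O/5 (B(O, y) = -(-2)*O/5 = 2*O/5)
F(p) = 2*p/5
v(Y) = 72 + 9/Y (v(Y) = 72 + 9*(1/Y) = 72 + 9/Y)
c(a) = (44 + a)/(⅖ + a) (c(a) = (a + 44)/(a + (⅖)*1) = (44 + a)/(a + ⅖) = (44 + a)/(⅖ + a))
c(67) + v(-1)*(Z(3, 6) + 16) = 5*(44 + 67)/(2 + 5*67) + (72 + 9/(-1))*(3 + 16) = 5*111/(2 + 335) + (72 + 9*(-1))*19 = 5*111/337 + (72 - 9)*19 = 5*(1/337)*111 + 63*19 = 555/337 + 1197 = 403944/337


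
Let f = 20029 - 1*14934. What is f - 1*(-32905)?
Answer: 38000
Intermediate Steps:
f = 5095 (f = 20029 - 14934 = 5095)
f - 1*(-32905) = 5095 - 1*(-32905) = 5095 + 32905 = 38000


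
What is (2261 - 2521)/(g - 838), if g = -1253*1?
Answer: 260/2091 ≈ 0.12434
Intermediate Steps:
g = -1253
(2261 - 2521)/(g - 838) = (2261 - 2521)/(-1253 - 838) = -260/(-2091) = -260*(-1/2091) = 260/2091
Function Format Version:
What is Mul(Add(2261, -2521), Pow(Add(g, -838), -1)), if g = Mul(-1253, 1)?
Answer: Rational(260, 2091) ≈ 0.12434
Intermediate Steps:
g = -1253
Mul(Add(2261, -2521), Pow(Add(g, -838), -1)) = Mul(Add(2261, -2521), Pow(Add(-1253, -838), -1)) = Mul(-260, Pow(-2091, -1)) = Mul(-260, Rational(-1, 2091)) = Rational(260, 2091)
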